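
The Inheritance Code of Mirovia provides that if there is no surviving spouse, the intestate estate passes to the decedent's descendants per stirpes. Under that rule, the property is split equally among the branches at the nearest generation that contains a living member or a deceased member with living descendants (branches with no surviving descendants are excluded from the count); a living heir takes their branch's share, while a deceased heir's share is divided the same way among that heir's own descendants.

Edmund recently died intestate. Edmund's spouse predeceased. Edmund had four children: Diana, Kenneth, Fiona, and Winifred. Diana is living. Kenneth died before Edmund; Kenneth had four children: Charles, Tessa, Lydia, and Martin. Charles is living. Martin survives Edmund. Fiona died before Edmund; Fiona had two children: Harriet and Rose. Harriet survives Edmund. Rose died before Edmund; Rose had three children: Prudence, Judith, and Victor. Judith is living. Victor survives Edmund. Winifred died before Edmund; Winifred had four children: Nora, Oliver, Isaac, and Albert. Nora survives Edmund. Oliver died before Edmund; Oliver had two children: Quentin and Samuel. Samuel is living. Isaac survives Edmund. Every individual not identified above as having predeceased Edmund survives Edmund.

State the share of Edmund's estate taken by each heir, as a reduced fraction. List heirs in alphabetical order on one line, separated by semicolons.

There is no surviving spouse, so the entire estate passes to Edmund's descendants per stirpes.
The estate is divided into 4 equal shares of 1/4 among Diana, Kenneth, Fiona, Winifred.
Diana is living and takes 1/4.
Kenneth predeceased; the 1/4 allotted to Kenneth's branch passes to Kenneth's issue by representation.
The 1/4 is divided into 4 equal shares of 1/16 among Charles, Tessa, Lydia, Martin.
Charles is living and takes 1/16.
Tessa is living and takes 1/16.
Lydia is living and takes 1/16.
Martin is living and takes 1/16.
Fiona predeceased; the 1/4 allotted to Fiona's branch passes to Fiona's issue by representation.
The 1/4 is divided into 2 equal shares of 1/8 among Harriet, Rose.
Harriet is living and takes 1/8.
Rose predeceased; the 1/8 allotted to Rose's branch passes to Rose's issue by representation.
The 1/8 is divided into 3 equal shares of 1/24 among Prudence, Judith, Victor.
Prudence is living and takes 1/24.
Judith is living and takes 1/24.
Victor is living and takes 1/24.
Winifred predeceased; the 1/4 allotted to Winifred's branch passes to Winifred's issue by representation.
The 1/4 is divided into 4 equal shares of 1/16 among Nora, Oliver, Isaac, Albert.
Nora is living and takes 1/16.
Oliver predeceased; the 1/16 allotted to Oliver's branch passes to Oliver's issue by representation.
The 1/16 is divided into 2 equal shares of 1/32 among Quentin, Samuel.
Quentin is living and takes 1/32.
Samuel is living and takes 1/32.
Isaac is living and takes 1/16.
Albert is living and takes 1/16.

Albert 1/16; Charles 1/16; Diana 1/4; Harriet 1/8; Isaac 1/16; Judith 1/24; Lydia 1/16; Martin 1/16; Nora 1/16; Prudence 1/24; Quentin 1/32; Samuel 1/32; Tessa 1/16; Victor 1/24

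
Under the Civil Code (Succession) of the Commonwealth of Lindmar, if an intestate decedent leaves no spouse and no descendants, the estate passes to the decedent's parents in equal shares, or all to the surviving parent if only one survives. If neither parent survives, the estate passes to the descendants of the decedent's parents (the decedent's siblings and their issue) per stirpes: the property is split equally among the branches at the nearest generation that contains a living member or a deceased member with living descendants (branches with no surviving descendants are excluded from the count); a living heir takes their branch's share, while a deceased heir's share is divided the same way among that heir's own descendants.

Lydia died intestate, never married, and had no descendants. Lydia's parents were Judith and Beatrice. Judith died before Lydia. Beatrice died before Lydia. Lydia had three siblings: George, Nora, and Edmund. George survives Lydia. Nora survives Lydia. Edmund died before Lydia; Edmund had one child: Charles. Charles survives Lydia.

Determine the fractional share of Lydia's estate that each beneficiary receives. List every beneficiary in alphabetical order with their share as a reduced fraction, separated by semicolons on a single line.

Charles 1/3; George 1/3; Nora 1/3

Neither parent survives and there are no descendants, so the estate passes to Lydia's siblings and their issue per stirpes.
The estate is divided into 3 equal shares of 1/3 among George, Nora, Edmund.
George is living and takes 1/3.
Nora is living and takes 1/3.
Edmund predeceased; the 1/3 allotted to Edmund's branch passes to Edmund's issue by representation.
Charles is the sole taker at this level and receives the full 1/3.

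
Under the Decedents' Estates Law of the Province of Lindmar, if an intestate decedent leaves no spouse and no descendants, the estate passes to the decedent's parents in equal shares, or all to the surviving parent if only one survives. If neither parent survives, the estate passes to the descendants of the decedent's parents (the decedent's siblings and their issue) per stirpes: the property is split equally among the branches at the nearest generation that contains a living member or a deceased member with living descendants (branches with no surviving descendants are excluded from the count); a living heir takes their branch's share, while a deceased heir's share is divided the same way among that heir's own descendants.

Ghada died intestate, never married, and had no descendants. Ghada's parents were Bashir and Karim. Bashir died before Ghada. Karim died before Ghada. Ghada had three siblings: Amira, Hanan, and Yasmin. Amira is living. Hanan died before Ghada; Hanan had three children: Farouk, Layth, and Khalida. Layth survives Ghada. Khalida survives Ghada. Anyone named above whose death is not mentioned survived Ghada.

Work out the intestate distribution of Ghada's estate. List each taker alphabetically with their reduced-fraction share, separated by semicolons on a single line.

Neither parent survives and there are no descendants, so the estate passes to Ghada's siblings and their issue per stirpes.
The estate is divided into 3 equal shares of 1/3 among Amira, Hanan, Yasmin.
Amira is living and takes 1/3.
Hanan predeceased; the 1/3 allotted to Hanan's branch passes to Hanan's issue by representation.
The 1/3 is divided into 3 equal shares of 1/9 among Farouk, Layth, Khalida.
Farouk is living and takes 1/9.
Layth is living and takes 1/9.
Khalida is living and takes 1/9.
Yasmin is living and takes 1/3.

Amira 1/3; Farouk 1/9; Khalida 1/9; Layth 1/9; Yasmin 1/3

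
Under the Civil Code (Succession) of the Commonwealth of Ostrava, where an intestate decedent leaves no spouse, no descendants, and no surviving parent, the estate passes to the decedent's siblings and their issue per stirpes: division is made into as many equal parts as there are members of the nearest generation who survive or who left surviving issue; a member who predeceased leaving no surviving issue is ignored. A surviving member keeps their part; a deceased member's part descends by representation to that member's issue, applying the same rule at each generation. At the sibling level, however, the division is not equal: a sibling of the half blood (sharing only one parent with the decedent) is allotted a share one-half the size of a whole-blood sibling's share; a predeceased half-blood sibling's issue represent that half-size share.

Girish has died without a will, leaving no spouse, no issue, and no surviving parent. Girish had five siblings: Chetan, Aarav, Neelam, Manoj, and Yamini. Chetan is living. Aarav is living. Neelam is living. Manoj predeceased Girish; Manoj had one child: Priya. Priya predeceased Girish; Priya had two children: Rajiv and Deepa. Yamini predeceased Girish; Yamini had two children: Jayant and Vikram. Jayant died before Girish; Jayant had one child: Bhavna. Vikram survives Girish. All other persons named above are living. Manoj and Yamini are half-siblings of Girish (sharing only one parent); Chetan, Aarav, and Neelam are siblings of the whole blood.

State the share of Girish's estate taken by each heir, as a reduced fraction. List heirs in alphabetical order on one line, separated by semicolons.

No spouse, descendants, or parent survives, so the estate passes to Girish's siblings per stirpes.
Half-blood siblings count for one-half the weight of whole-blood siblings at the initial division.
Dividing 1 in proportion to weights (total weight 4): Chetan (weight 1) → 1/4; Aarav (weight 1) → 1/4; Neelam (weight 1) → 1/4; Manoj (weight 1/2) → 1/8; Yamini (weight 1/2) → 1/8.
Chetan is living and takes 1/4.
Aarav is living and takes 1/4.
Neelam is living and takes 1/4.
Manoj predeceased; the 1/8 allotted to Manoj's branch passes to Manoj's issue by representation.
Priya's line is the sole branch at this level, so the full 1/8 passes to Priya's issue by representation.
The 1/8 is divided into 2 equal shares of 1/16 among Rajiv, Deepa.
Rajiv is living and takes 1/16.
Deepa is living and takes 1/16.
Yamini predeceased; the 1/8 allotted to Yamini's branch passes to Yamini's issue by representation.
The 1/8 is divided into 2 equal shares of 1/16 among Jayant, Vikram.
Jayant predeceased; the 1/16 allotted to Jayant's branch passes to Jayant's issue by representation.
Bhavna is the sole taker at this level and receives the full 1/16.
Vikram is living and takes 1/16.

Aarav 1/4; Bhavna 1/16; Chetan 1/4; Deepa 1/16; Neelam 1/4; Rajiv 1/16; Vikram 1/16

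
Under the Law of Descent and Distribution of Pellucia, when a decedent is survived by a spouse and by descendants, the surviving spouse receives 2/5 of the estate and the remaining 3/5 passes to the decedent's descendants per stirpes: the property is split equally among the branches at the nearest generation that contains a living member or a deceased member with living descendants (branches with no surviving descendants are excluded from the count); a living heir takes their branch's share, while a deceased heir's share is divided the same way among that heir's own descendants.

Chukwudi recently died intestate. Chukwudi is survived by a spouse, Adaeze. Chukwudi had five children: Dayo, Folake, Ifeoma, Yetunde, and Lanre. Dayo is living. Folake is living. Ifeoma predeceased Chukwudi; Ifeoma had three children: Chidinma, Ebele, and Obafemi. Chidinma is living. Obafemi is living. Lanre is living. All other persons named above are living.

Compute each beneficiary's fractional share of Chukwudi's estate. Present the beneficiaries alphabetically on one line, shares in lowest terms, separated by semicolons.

Adaeze, as surviving spouse, takes 2/5.
The remaining 3/5 passes to Chukwudi's descendants per stirpes.
The 3/5 is divided into 5 equal shares of 3/25 among Dayo, Folake, Ifeoma, Yetunde, Lanre.
Dayo is living and takes 3/25.
Folake is living and takes 3/25.
Ifeoma predeceased; the 3/25 allotted to Ifeoma's branch passes to Ifeoma's issue by representation.
The 3/25 is divided into 3 equal shares of 1/25 among Chidinma, Ebele, Obafemi.
Chidinma is living and takes 1/25.
Ebele is living and takes 1/25.
Obafemi is living and takes 1/25.
Yetunde is living and takes 3/25.
Lanre is living and takes 3/25.

Adaeze 2/5; Chidinma 1/25; Dayo 3/25; Ebele 1/25; Folake 3/25; Lanre 3/25; Obafemi 1/25; Yetunde 3/25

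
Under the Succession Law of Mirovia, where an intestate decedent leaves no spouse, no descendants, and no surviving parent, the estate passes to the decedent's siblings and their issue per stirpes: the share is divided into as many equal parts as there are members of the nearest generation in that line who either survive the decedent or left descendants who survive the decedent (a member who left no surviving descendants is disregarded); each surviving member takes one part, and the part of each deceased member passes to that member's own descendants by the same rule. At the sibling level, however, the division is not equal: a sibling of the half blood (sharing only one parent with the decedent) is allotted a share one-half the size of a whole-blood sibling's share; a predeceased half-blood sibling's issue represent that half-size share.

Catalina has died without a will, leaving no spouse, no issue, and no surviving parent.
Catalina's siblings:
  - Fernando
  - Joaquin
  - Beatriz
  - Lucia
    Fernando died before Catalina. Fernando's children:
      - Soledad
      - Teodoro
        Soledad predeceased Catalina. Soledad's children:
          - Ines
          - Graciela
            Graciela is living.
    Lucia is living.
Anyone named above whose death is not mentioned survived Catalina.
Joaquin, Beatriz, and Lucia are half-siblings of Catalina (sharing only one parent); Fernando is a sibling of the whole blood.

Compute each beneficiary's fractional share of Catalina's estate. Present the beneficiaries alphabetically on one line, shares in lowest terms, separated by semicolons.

Beatriz 1/5; Graciela 1/10; Ines 1/10; Joaquin 1/5; Lucia 1/5; Teodoro 1/5

No spouse, descendants, or parent survives, so the estate passes to Catalina's siblings per stirpes.
Half-blood siblings count for one-half the weight of whole-blood siblings at the initial division.
Dividing 1 in proportion to weights (total weight 5/2): Fernando (weight 1) → 2/5; Joaquin (weight 1/2) → 1/5; Beatriz (weight 1/2) → 1/5; Lucia (weight 1/2) → 1/5.
Fernando predeceased; the 2/5 allotted to Fernando's branch passes to Fernando's issue by representation.
The 2/5 is divided into 2 equal shares of 1/5 among Soledad, Teodoro.
Soledad predeceased; the 1/5 allotted to Soledad's branch passes to Soledad's issue by representation.
The 1/5 is divided into 2 equal shares of 1/10 among Ines, Graciela.
Ines is living and takes 1/10.
Graciela is living and takes 1/10.
Teodoro is living and takes 1/5.
Joaquin is living and takes 1/5.
Beatriz is living and takes 1/5.
Lucia is living and takes 1/5.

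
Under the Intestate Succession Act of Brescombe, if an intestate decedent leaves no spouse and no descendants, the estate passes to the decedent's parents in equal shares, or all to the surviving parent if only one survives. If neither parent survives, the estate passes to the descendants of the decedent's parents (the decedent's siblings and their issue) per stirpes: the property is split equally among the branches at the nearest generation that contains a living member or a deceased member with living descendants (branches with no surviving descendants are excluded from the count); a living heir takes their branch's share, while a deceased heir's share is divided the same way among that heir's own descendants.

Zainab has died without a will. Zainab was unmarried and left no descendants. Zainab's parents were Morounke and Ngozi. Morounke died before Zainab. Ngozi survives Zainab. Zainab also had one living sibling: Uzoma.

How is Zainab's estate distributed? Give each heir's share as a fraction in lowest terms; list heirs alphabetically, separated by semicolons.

Ngozi 1

Only one parent, Ngozi, survives, so Ngozi takes the entire estate. The siblings take nothing because a surviving parent has priority.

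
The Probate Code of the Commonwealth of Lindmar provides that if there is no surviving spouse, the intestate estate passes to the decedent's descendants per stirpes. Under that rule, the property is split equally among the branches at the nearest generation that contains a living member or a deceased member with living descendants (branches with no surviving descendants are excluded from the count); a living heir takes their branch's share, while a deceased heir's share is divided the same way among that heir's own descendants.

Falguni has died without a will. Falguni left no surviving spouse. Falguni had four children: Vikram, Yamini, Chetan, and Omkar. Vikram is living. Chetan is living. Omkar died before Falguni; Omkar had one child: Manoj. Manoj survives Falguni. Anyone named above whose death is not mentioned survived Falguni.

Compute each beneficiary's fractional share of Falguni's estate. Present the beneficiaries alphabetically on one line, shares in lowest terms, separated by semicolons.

There is no surviving spouse, so the entire estate passes to Falguni's descendants per stirpes.
The estate is divided into 4 equal shares of 1/4 among Vikram, Yamini, Chetan, Omkar.
Vikram is living and takes 1/4.
Yamini is living and takes 1/4.
Chetan is living and takes 1/4.
Omkar predeceased; the 1/4 allotted to Omkar's branch passes to Omkar's issue by representation.
Manoj is the sole taker at this level and receives the full 1/4.

Chetan 1/4; Manoj 1/4; Vikram 1/4; Yamini 1/4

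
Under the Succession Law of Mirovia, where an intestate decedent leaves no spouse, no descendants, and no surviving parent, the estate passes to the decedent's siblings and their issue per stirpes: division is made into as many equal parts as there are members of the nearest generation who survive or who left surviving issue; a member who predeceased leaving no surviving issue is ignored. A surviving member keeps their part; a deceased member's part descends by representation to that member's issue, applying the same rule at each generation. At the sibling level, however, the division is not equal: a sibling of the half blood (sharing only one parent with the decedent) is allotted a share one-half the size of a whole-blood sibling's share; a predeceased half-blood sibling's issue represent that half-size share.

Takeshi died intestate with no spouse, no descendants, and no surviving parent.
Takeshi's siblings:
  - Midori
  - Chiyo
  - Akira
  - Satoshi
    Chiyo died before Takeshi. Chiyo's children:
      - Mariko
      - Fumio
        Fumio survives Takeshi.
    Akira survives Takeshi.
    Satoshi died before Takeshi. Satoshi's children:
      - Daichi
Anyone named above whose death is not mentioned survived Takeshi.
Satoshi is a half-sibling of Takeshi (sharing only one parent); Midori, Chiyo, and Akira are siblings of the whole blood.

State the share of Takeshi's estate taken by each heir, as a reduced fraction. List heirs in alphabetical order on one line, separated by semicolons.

Akira 2/7; Daichi 1/7; Fumio 1/7; Mariko 1/7; Midori 2/7

No spouse, descendants, or parent survives, so the estate passes to Takeshi's siblings per stirpes.
Half-blood siblings count for one-half the weight of whole-blood siblings at the initial division.
Dividing 1 in proportion to weights (total weight 7/2): Midori (weight 1) → 2/7; Chiyo (weight 1) → 2/7; Akira (weight 1) → 2/7; Satoshi (weight 1/2) → 1/7.
Midori is living and takes 2/7.
Chiyo predeceased; the 2/7 allotted to Chiyo's branch passes to Chiyo's issue by representation.
The 2/7 is divided into 2 equal shares of 1/7 among Mariko, Fumio.
Mariko is living and takes 1/7.
Fumio is living and takes 1/7.
Akira is living and takes 2/7.
Satoshi predeceased; the 1/7 allotted to Satoshi's branch passes to Satoshi's issue by representation.
Daichi is the sole taker at this level and receives the full 1/7.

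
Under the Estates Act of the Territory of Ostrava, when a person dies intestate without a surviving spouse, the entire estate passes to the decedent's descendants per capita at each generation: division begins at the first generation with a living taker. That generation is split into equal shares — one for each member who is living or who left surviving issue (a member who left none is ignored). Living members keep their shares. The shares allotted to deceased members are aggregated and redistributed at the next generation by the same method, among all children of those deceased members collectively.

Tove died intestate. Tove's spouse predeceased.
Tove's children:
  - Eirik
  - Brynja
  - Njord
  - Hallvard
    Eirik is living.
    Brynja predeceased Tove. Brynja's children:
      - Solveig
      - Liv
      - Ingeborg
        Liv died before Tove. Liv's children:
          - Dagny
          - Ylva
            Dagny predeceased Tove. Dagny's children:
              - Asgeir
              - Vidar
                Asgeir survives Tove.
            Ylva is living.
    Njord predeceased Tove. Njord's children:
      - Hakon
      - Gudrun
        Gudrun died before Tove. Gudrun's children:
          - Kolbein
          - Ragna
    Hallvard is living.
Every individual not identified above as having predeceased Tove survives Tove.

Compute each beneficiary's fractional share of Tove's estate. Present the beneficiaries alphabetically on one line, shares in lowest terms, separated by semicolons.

Asgeir 1/40; Eirik 1/4; Hakon 1/10; Hallvard 1/4; Ingeborg 1/10; Kolbein 1/20; Ragna 1/20; Solveig 1/10; Vidar 1/40; Ylva 1/20

There is no surviving spouse, so the entire estate passes to Tove's descendants per capita at each generation.
At generation 1 (Eirik, Brynja, Njord, Hallvard) there are 4 shares of (1)/4 = 1/4 each.
Living: Eirik and Hallvard — each takes 1/4.
Deceased: Brynja and Njord. Their combined 1/2 is pooled and carried to generation 2.
At generation 2 (Solveig, Liv, Ingeborg, Hakon, Gudrun) there are 5 shares of (1/2)/5 = 1/10 each.
Living: Solveig, Ingeborg, and Hakon — each takes 1/10.
Deceased: Liv and Gudrun. Their combined 1/5 is pooled and carried to generation 3.
At generation 3 (Dagny, Ylva, Kolbein, Ragna) there are 4 shares of (1/5)/4 = 1/20 each.
Living: Ylva, Kolbein, and Ragna — each takes 1/20.
Deceased: Dagny. That 1/20 share is carried to generation 4.
At generation 4 (Asgeir, Vidar) there are 2 shares of (1/20)/2 = 1/40 each.
Living: Asgeir and Vidar — each takes 1/40.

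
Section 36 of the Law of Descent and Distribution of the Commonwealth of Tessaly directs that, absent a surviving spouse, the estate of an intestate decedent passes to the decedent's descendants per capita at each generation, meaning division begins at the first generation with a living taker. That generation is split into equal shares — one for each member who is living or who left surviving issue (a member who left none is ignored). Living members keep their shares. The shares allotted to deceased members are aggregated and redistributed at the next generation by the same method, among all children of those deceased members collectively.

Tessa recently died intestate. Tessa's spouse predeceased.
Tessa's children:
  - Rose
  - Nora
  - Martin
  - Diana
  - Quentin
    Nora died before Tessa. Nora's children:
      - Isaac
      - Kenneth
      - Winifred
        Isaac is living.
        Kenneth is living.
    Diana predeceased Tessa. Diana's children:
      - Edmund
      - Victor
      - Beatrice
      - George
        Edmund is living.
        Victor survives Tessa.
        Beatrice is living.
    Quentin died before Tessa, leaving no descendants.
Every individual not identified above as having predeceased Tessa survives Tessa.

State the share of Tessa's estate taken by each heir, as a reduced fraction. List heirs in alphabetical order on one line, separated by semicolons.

There is no surviving spouse, so the entire estate passes to Tessa's descendants per capita at each generation.
At generation 1 (Rose, Nora, Martin, Diana) there are 4 shares of (1)/4 = 1/4 each.
Living: Rose and Martin — each takes 1/4.
Deceased: Nora and Diana. Their combined 1/2 is pooled and carried to generation 2.
At generation 2 (Isaac, Kenneth, Winifred, Edmund, Victor, Beatrice, George) there are 7 shares of (1/2)/7 = 1/14 each.
Living: Isaac, Kenneth, Winifred, Edmund, Victor, Beatrice, and George — each takes 1/14.

Beatrice 1/14; Edmund 1/14; George 1/14; Isaac 1/14; Kenneth 1/14; Martin 1/4; Rose 1/4; Victor 1/14; Winifred 1/14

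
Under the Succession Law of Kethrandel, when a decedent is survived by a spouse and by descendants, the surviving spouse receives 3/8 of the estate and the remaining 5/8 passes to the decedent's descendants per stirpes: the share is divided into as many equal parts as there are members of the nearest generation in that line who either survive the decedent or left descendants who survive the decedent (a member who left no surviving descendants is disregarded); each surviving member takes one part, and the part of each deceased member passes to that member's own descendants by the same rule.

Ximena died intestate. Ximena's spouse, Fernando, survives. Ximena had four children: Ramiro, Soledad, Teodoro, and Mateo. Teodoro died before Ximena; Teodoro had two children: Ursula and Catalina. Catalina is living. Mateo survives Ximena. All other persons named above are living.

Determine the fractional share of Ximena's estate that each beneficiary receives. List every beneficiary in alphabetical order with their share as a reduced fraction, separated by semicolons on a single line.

Fernando, as surviving spouse, takes 3/8.
The remaining 5/8 passes to Ximena's descendants per stirpes.
The 5/8 is divided into 4 equal shares of 5/32 among Ramiro, Soledad, Teodoro, Mateo.
Ramiro is living and takes 5/32.
Soledad is living and takes 5/32.
Teodoro predeceased; the 5/32 allotted to Teodoro's branch passes to Teodoro's issue by representation.
The 5/32 is divided into 2 equal shares of 5/64 among Ursula, Catalina.
Ursula is living and takes 5/64.
Catalina is living and takes 5/64.
Mateo is living and takes 5/32.

Catalina 5/64; Fernando 3/8; Mateo 5/32; Ramiro 5/32; Soledad 5/32; Ursula 5/64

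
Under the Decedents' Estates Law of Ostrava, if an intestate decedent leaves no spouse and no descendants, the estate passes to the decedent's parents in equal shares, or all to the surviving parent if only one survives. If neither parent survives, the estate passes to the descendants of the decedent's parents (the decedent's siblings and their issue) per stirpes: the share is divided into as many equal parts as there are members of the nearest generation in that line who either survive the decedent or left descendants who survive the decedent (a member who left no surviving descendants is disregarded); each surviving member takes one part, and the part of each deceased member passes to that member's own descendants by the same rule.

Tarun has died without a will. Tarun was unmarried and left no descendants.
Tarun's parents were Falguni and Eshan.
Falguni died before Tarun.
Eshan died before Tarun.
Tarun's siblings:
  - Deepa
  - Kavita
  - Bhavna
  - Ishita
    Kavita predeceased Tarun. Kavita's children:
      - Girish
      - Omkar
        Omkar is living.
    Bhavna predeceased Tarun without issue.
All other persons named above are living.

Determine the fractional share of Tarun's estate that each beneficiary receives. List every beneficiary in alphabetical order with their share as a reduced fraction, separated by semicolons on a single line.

Deepa 1/3; Girish 1/6; Ishita 1/3; Omkar 1/6

Neither parent survives and there are no descendants, so the estate passes to Tarun's siblings and their issue per stirpes.
Bhavna left no surviving issue, so that branch lapses and is disregarded.
The estate is divided into 3 equal shares of 1/3 among Deepa, Kavita, Ishita.
Deepa is living and takes 1/3.
Kavita predeceased; the 1/3 allotted to Kavita's branch passes to Kavita's issue by representation.
The 1/3 is divided into 2 equal shares of 1/6 among Girish, Omkar.
Girish is living and takes 1/6.
Omkar is living and takes 1/6.
Ishita is living and takes 1/3.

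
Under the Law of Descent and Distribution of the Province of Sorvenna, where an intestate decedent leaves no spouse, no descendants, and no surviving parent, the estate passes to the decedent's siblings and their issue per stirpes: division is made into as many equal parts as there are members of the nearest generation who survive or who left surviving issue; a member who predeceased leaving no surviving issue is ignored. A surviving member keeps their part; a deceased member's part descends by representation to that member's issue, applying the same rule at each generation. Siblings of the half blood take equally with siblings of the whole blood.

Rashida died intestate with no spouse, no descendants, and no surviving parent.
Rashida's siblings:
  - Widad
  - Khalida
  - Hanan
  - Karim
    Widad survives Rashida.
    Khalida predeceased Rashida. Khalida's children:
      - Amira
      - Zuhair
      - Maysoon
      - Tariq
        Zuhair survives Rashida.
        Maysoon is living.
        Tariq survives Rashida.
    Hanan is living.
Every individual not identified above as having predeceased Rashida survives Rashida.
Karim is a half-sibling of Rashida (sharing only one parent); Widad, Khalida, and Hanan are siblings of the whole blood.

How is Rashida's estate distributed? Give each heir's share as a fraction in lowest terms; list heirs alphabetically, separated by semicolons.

Amira 1/16; Hanan 1/4; Karim 1/4; Maysoon 1/16; Tariq 1/16; Widad 1/4; Zuhair 1/16

No spouse, descendants, or parent survives, so the estate passes to Rashida's siblings per stirpes.
Half-blood and whole-blood siblings take equally under the stated rule.
The estate is divided into 4 equal shares of 1/4 among Widad, Khalida, Hanan, Karim.
Widad is living and takes 1/4.
Khalida predeceased; the 1/4 allotted to Khalida's branch passes to Khalida's issue by representation.
The 1/4 is divided into 4 equal shares of 1/16 among Amira, Zuhair, Maysoon, Tariq.
Amira is living and takes 1/16.
Zuhair is living and takes 1/16.
Maysoon is living and takes 1/16.
Tariq is living and takes 1/16.
Hanan is living and takes 1/4.
Karim is living and takes 1/4.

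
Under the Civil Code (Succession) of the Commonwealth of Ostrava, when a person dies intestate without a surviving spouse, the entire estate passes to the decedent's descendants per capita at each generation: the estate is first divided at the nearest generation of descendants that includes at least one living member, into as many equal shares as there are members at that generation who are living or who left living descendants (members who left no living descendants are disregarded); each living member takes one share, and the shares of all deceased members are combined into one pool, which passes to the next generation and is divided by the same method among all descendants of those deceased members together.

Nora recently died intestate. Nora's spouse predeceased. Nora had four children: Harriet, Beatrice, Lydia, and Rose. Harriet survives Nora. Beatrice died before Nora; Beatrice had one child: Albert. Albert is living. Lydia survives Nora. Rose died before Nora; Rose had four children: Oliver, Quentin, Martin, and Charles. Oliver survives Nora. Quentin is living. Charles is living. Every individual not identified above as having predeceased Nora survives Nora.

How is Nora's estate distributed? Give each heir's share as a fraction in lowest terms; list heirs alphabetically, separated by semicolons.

There is no surviving spouse, so the entire estate passes to Nora's descendants per capita at each generation.
At generation 1 (Harriet, Beatrice, Lydia, Rose) there are 4 shares of (1)/4 = 1/4 each.
Living: Harriet and Lydia — each takes 1/4.
Deceased: Beatrice and Rose. Their combined 1/2 is pooled and carried to generation 2.
At generation 2 (Albert, Oliver, Quentin, Martin, Charles) there are 5 shares of (1/2)/5 = 1/10 each.
Living: Albert, Oliver, Quentin, Martin, and Charles — each takes 1/10.

Albert 1/10; Charles 1/10; Harriet 1/4; Lydia 1/4; Martin 1/10; Oliver 1/10; Quentin 1/10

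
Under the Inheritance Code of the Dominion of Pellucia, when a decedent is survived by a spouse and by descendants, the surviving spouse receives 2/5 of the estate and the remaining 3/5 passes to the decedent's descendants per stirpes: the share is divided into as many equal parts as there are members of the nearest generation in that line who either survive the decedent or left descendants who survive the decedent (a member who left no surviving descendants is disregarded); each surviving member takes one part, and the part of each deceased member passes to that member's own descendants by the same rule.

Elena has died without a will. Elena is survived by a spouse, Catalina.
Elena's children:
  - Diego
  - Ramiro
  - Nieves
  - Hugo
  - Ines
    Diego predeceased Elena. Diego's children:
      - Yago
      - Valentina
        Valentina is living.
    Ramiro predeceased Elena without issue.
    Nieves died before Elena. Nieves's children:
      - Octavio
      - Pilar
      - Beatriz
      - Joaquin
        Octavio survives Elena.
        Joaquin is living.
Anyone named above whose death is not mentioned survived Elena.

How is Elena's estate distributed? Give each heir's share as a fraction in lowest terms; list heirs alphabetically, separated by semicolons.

Catalina, as surviving spouse, takes 2/5.
The remaining 3/5 passes to Elena's descendants per stirpes.
Ramiro left no surviving issue, so that branch lapses and is disregarded.
The 3/5 is divided into 4 equal shares of 3/20 among Diego, Nieves, Hugo, Ines.
Diego predeceased; the 3/20 allotted to Diego's branch passes to Diego's issue by representation.
The 3/20 is divided into 2 equal shares of 3/40 among Yago, Valentina.
Yago is living and takes 3/40.
Valentina is living and takes 3/40.
Nieves predeceased; the 3/20 allotted to Nieves's branch passes to Nieves's issue by representation.
The 3/20 is divided into 4 equal shares of 3/80 among Octavio, Pilar, Beatriz, Joaquin.
Octavio is living and takes 3/80.
Pilar is living and takes 3/80.
Beatriz is living and takes 3/80.
Joaquin is living and takes 3/80.
Hugo is living and takes 3/20.
Ines is living and takes 3/20.

Beatriz 3/80; Catalina 2/5; Hugo 3/20; Ines 3/20; Joaquin 3/80; Octavio 3/80; Pilar 3/80; Valentina 3/40; Yago 3/40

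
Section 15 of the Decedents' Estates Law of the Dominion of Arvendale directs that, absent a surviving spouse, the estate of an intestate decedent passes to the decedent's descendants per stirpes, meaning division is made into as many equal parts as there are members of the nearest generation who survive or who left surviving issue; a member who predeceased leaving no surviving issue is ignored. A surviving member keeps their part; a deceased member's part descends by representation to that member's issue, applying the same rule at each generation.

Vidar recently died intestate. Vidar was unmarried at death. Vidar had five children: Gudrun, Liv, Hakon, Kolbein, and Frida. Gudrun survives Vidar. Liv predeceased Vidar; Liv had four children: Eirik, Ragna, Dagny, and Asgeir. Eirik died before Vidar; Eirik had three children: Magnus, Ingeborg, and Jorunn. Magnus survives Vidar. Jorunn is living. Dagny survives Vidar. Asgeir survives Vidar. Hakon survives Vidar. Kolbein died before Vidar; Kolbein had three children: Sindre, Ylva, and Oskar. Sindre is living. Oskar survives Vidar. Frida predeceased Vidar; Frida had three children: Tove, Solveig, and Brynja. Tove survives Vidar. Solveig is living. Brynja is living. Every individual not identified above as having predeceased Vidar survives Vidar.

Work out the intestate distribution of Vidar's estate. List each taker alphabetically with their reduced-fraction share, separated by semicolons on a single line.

Asgeir 1/20; Brynja 1/15; Dagny 1/20; Gudrun 1/5; Hakon 1/5; Ingeborg 1/60; Jorunn 1/60; Magnus 1/60; Oskar 1/15; Ragna 1/20; Sindre 1/15; Solveig 1/15; Tove 1/15; Ylva 1/15

There is no surviving spouse, so the entire estate passes to Vidar's descendants per stirpes.
The estate is divided into 5 equal shares of 1/5 among Gudrun, Liv, Hakon, Kolbein, Frida.
Gudrun is living and takes 1/5.
Liv predeceased; the 1/5 allotted to Liv's branch passes to Liv's issue by representation.
The 1/5 is divided into 4 equal shares of 1/20 among Eirik, Ragna, Dagny, Asgeir.
Eirik predeceased; the 1/20 allotted to Eirik's branch passes to Eirik's issue by representation.
The 1/20 is divided into 3 equal shares of 1/60 among Magnus, Ingeborg, Jorunn.
Magnus is living and takes 1/60.
Ingeborg is living and takes 1/60.
Jorunn is living and takes 1/60.
Ragna is living and takes 1/20.
Dagny is living and takes 1/20.
Asgeir is living and takes 1/20.
Hakon is living and takes 1/5.
Kolbein predeceased; the 1/5 allotted to Kolbein's branch passes to Kolbein's issue by representation.
The 1/5 is divided into 3 equal shares of 1/15 among Sindre, Ylva, Oskar.
Sindre is living and takes 1/15.
Ylva is living and takes 1/15.
Oskar is living and takes 1/15.
Frida predeceased; the 1/5 allotted to Frida's branch passes to Frida's issue by representation.
The 1/5 is divided into 3 equal shares of 1/15 among Tove, Solveig, Brynja.
Tove is living and takes 1/15.
Solveig is living and takes 1/15.
Brynja is living and takes 1/15.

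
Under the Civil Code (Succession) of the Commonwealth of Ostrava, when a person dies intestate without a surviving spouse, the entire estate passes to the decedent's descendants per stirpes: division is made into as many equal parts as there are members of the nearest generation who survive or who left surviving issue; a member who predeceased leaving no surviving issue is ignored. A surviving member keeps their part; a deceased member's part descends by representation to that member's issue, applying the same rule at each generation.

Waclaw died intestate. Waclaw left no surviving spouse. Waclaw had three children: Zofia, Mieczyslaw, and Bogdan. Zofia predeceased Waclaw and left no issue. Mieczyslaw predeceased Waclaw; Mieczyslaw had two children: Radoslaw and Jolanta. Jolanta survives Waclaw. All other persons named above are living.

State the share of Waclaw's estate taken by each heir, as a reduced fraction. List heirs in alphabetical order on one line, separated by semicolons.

There is no surviving spouse, so the entire estate passes to Waclaw's descendants per stirpes.
Zofia left no surviving issue, so that branch lapses and is disregarded.
The estate is divided into 2 equal shares of 1/2 among Mieczyslaw, Bogdan.
Mieczyslaw predeceased; the 1/2 allotted to Mieczyslaw's branch passes to Mieczyslaw's issue by representation.
The 1/2 is divided into 2 equal shares of 1/4 among Radoslaw, Jolanta.
Radoslaw is living and takes 1/4.
Jolanta is living and takes 1/4.
Bogdan is living and takes 1/2.

Bogdan 1/2; Jolanta 1/4; Radoslaw 1/4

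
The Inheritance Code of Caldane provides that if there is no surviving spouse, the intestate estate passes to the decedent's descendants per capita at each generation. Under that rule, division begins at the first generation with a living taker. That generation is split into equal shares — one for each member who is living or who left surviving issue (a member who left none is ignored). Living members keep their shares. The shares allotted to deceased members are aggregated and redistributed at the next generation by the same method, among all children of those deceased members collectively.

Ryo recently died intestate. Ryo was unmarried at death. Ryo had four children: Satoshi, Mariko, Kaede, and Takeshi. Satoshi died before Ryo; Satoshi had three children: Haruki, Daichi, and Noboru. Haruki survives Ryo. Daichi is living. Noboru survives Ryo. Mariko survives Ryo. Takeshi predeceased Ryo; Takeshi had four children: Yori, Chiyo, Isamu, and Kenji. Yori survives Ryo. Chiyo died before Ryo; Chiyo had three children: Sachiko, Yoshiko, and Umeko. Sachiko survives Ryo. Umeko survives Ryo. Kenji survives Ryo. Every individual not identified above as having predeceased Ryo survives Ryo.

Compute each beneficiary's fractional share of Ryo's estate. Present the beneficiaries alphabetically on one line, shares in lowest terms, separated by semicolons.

There is no surviving spouse, so the entire estate passes to Ryo's descendants per capita at each generation.
At generation 1 (Satoshi, Mariko, Kaede, Takeshi) there are 4 shares of (1)/4 = 1/4 each.
Living: Mariko and Kaede — each takes 1/4.
Deceased: Satoshi and Takeshi. Their combined 1/2 is pooled and carried to generation 2.
At generation 2 (Haruki, Daichi, Noboru, Yori, Chiyo, Isamu, Kenji) there are 7 shares of (1/2)/7 = 1/14 each.
Living: Haruki, Daichi, Noboru, Yori, Isamu, and Kenji — each takes 1/14.
Deceased: Chiyo. That 1/14 share is carried to generation 3.
At generation 3 (Sachiko, Yoshiko, Umeko) there are 3 shares of (1/14)/3 = 1/42 each.
Living: Sachiko, Yoshiko, and Umeko — each takes 1/42.

Daichi 1/14; Haruki 1/14; Isamu 1/14; Kaede 1/4; Kenji 1/14; Mariko 1/4; Noboru 1/14; Sachiko 1/42; Umeko 1/42; Yori 1/14; Yoshiko 1/42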